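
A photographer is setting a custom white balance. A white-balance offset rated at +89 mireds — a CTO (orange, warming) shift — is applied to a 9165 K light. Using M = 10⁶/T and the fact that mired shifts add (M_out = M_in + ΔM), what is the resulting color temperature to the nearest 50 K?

5050 K

M_in = 10⁶/9165 = 109.11 mireds.
M_out = 109.11 + (+89) = 198.11 mireds.
T_out = 10⁶/198.11 = 5047.7 K → 5050 K.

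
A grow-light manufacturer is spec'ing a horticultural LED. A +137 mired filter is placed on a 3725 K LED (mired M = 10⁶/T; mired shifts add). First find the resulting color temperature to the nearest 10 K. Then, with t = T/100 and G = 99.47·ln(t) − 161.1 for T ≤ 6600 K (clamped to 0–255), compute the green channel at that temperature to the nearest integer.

M_in = 10⁶/3725 = 268.46; M_out = 268.46 + (+137) = 405.46.
T_out = 10⁶/405.46 = 2466.4 K → 2470 K; t = 24.7.
G = 99.47·ln 24.7 − 161.1 = 99.47·3.2068 − 161.1 = 157.881.
Rounded: 158.

158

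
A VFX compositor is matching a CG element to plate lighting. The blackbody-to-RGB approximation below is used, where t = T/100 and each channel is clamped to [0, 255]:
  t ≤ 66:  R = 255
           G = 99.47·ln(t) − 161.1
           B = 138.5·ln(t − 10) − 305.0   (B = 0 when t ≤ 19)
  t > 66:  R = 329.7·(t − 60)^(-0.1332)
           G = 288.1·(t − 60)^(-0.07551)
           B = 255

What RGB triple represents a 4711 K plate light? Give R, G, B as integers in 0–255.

R=255, G=222, B=196

t = 4711/100 = 47.11; the t ≤ 66 branch applies.
R = 255 by definition for t ≤ 66.
G = 99.47·ln 47.11 − 161.1 = 99.47·3.8525 − 161.1 = 222.107.
B = 138.5·ln(47.11 − 10) − 305.0 = 138.5·ln 37.11 − 305.0 = 138.5·3.6139 − 305.0 = 195.523.
Rounded: (255, 222, 196).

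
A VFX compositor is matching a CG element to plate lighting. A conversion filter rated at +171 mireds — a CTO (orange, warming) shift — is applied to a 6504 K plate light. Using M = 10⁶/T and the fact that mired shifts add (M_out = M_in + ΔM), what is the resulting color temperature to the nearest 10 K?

3080 K

M_in = 10⁶/6504 = 153.75 mireds.
M_out = 153.75 + (+171) = 324.75 mireds.
T_out = 10⁶/324.75 = 3079.3 K → 3080 K.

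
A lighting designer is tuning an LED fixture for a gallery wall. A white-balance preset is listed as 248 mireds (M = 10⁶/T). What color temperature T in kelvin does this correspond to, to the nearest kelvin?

4032 K

T = 10⁶ / 248 = 4032.26 K → 4032 K.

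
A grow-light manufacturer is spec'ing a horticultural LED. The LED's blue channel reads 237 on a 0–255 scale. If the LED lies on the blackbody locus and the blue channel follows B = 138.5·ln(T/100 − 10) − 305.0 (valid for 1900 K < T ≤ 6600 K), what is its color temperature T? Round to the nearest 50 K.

ln(t − 10) = (237 + 305.0) / 138.5 = 3.9134.
t − 10 = e^3.9134 = 50.067, so t = 60.067.
T = 100·t = 6007 K → 6000 K to the nearest 50 K.

6000 K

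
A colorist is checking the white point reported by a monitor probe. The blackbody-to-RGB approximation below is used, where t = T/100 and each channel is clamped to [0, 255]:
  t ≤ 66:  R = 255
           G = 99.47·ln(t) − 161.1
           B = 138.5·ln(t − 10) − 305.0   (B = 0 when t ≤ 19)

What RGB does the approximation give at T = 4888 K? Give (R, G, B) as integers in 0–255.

t = 4888/100 = 48.88; the t ≤ 66 branch applies.
R = 255 by definition for t ≤ 66.
G = 99.47·ln 48.88 − 161.1 = 99.47·3.8894 − 161.1 = 225.775.
B = 138.5·ln(48.88 − 10) − 305.0 = 138.5·ln 38.88 − 305.0 = 138.5·3.6605 − 305.0 = 201.976.
Rounded: (255, 226, 202).

(255, 226, 202)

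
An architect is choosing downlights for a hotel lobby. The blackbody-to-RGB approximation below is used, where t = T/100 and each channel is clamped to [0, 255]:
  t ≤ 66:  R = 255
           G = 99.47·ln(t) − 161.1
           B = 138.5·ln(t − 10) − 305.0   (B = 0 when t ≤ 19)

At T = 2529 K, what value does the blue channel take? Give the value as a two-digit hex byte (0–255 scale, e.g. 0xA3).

0x49

t = 2529/100 = 25.29; the t ≤ 66 branch applies.
B = 138.5·ln(25.29 − 10) − 305.0 = 138.5·ln 15.29 − 305.0 = 138.5·2.7272 − 305.0 = 72.717.
Rounded: 73; in hex, 0x49.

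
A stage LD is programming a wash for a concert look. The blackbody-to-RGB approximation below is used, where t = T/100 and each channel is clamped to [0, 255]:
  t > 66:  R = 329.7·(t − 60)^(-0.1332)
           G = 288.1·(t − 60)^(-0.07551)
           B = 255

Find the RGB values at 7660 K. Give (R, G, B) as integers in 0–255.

(227, 233, 255)

t = 7660/100 = 76.6; the t > 66 branch applies.
R = 329.7·(76.6 − 60)^(-0.1332) = 329.7·16.6^(-0.1332) = 329.7·0.68783 = 226.778.
G = 288.1·(76.6 − 60)^(-0.07551) = 288.1·16.6^(-0.07551) = 288.1·0.80885 = 233.031.
B = 255 by definition for t > 66.
Rounded: (227, 233, 255).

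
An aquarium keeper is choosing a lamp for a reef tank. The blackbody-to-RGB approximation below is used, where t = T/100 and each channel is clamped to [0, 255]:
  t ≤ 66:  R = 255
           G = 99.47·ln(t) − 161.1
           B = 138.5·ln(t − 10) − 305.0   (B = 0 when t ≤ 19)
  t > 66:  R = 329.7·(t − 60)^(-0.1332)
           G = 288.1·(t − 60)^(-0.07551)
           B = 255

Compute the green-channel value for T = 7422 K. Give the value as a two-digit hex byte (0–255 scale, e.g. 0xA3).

0xEC

t = 7422/100 = 74.22; the t > 66 branch applies.
G = 288.1·(74.22 − 60)^(-0.07551) = 288.1·14.22^(-0.07551) = 288.1·0.81836 = 235.770.
Rounded: 236; in hex, 0xEC.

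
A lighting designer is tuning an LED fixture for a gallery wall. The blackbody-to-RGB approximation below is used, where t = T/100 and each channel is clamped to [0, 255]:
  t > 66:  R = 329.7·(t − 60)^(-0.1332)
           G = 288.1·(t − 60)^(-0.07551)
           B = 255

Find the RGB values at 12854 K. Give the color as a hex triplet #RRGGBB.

#BCD1FF

t = 12854/100 = 128.54; the t > 66 branch applies.
R = 329.7·(128.54 − 60)^(-0.1332) = 329.7·68.54^(-0.1332) = 329.7·0.56945 = 187.746.
G = 288.1·(128.54 − 60)^(-0.07551) = 288.1·68.54^(-0.07551) = 288.1·0.72672 = 209.368.
B = 255 by definition for t > 66.
Rounded: (188, 209, 255).
In hex: #BCD1FF.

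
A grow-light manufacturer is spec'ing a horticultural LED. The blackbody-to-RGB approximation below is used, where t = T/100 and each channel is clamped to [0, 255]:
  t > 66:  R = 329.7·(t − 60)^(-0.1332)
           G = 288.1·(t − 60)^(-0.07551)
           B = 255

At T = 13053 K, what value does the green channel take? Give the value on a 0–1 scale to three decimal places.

0.819

t = 13053/100 = 130.53; the t > 66 branch applies.
G = 288.1·(130.53 − 60)^(-0.07551) = 288.1·70.53^(-0.07551) = 288.1·0.72515 = 208.916.
On a 0–1 scale: 208.916/255 = 0.8193 → 0.819.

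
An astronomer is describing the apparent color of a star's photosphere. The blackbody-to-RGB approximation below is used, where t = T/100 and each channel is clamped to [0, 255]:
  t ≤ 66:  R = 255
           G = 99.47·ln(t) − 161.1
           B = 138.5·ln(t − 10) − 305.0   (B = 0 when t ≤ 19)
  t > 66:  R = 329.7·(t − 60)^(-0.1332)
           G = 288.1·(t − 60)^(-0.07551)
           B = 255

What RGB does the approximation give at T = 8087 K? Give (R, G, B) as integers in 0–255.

(220, 229, 255)

t = 8087/100 = 80.87; the t > 66 branch applies.
R = 329.7·(80.87 − 60)^(-0.1332) = 329.7·20.87^(-0.1332) = 329.7·0.66717 = 219.968.
G = 288.1·(80.87 − 60)^(-0.07551) = 288.1·20.87^(-0.07551) = 288.1·0.79499 = 229.037.
B = 255 by definition for t > 66.
Rounded: (220, 229, 255).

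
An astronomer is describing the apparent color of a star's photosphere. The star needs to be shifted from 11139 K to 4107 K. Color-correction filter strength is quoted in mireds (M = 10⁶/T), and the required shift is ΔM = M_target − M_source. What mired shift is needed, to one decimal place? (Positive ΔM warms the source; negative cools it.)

+153.7 mireds

M_source = 10⁶/11139 = 89.775; M_target = 10⁶/4107 = 243.487.
ΔM = 243.487 − 89.775 = 153.712 → +153.7 mireds, a warming shift.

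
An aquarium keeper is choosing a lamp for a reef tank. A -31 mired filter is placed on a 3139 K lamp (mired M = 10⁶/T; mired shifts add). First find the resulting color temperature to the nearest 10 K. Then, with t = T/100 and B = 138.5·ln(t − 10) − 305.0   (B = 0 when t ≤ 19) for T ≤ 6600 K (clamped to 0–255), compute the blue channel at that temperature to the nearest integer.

140

M_in = 10⁶/3139 = 318.57; M_out = 318.57 + (-31) = 287.57.
T_out = 10⁶/287.57 = 3477.4 K → 3480 K; t = 34.8.
B = 138.5·ln(34.8 − 10) − 305.0 = 138.5·ln 24.8 − 305.0 = 138.5·3.2108 − 305.0 = 139.702.
Rounded: 140.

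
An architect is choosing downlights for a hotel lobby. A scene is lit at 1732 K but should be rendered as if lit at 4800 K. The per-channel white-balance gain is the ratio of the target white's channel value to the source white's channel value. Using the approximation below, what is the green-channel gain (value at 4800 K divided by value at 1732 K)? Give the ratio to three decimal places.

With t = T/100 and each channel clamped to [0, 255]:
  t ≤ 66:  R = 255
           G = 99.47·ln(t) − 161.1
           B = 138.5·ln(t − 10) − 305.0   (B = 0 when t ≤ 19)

At 1732 K (t = 17.32):
  G = 99.47·ln 17.32 − 161.1 = 99.47·2.8519 − 161.1 = 122.575.
At 4800 K (t = 48):
  G = 99.47·ln 48 − 161.1 = 99.47·3.8712 − 161.1 = 223.968.
Gain = 223.968 / 122.575 = 1.8272 → 1.827.

1.827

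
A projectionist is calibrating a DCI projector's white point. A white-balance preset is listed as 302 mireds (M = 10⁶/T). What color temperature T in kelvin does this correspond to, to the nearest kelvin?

T = 10⁶ / 302 = 3311.26 K → 3311 K.

3311 K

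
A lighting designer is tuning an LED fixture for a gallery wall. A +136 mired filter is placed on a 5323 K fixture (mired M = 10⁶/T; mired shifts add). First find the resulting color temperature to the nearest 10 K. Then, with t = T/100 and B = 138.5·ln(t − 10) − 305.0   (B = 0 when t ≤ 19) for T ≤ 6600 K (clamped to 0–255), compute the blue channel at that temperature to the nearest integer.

116

M_in = 10⁶/5323 = 187.86; M_out = 187.86 + (+136) = 323.86.
T_out = 10⁶/323.86 = 3087.7 K → 3090 K; t = 30.9.
B = 138.5·ln(30.9 − 10) − 305.0 = 138.5·ln 20.9 − 305.0 = 138.5·3.0397 − 305.0 = 116.005.
Rounded: 116.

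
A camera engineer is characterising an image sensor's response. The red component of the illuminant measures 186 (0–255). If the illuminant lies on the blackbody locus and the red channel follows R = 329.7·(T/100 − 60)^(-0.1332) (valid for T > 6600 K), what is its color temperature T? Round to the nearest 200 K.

(t − 60)^(-0.1332) = 186/329.7 = 0.56415.
t − 60 = 0.56415^(1/-0.1332) = 0.56415^(-7.508) = 73.521, so t = 133.521.
T = 100·t = 13352 K → 13400 K to the nearest 200 K.

13400 K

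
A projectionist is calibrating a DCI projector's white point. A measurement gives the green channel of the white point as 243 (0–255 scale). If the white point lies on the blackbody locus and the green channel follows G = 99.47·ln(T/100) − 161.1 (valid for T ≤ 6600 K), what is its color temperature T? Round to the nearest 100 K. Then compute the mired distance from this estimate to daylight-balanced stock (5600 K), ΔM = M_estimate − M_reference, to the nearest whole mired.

ln t = (243 + 161.1) / 99.47 = 4.0625.
t = e^4.0625 = 58.121.
T = 100·t = 5812 K → 5800 K to the nearest 100 K.
M_estimate = 10⁶/5800 = 172.41; M_reference = 10⁶/5600 = 178.57.
ΔM = 172.41 − 178.57 = -6.16 → -6 mireds.

-6 mireds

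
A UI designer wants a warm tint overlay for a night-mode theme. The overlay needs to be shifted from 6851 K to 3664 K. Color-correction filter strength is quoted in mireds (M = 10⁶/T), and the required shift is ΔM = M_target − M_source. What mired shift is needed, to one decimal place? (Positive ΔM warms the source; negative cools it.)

+127.0 mireds

M_source = 10⁶/6851 = 145.964; M_target = 10⁶/3664 = 272.926.
ΔM = 272.926 − 145.964 = 126.962 → +127.0 mireds, a warming shift.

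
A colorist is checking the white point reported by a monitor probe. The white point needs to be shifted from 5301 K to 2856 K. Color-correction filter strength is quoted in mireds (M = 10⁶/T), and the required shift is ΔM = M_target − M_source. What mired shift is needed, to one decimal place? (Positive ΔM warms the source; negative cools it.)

M_source = 10⁶/5301 = 188.644; M_target = 10⁶/2856 = 350.140.
ΔM = 350.140 − 188.644 = 161.496 → +161.5 mireds, a warming shift.

+161.5 mireds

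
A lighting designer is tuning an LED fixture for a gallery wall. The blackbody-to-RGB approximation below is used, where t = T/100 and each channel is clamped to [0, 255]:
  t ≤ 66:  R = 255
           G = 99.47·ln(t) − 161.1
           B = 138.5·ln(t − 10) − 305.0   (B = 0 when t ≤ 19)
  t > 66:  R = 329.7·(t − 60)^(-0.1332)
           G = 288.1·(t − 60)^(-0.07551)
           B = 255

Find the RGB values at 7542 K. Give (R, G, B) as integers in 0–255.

(229, 234, 255)

t = 7542/100 = 75.42; the t > 66 branch applies.
R = 329.7·(75.42 − 60)^(-0.1332) = 329.7·15.42^(-0.1332) = 329.7·0.69462 = 229.016.
G = 288.1·(75.42 − 60)^(-0.07551) = 288.1·15.42^(-0.07551) = 288.1·0.81337 = 234.332.
B = 255 by definition for t > 66.
Rounded: (229, 234, 255).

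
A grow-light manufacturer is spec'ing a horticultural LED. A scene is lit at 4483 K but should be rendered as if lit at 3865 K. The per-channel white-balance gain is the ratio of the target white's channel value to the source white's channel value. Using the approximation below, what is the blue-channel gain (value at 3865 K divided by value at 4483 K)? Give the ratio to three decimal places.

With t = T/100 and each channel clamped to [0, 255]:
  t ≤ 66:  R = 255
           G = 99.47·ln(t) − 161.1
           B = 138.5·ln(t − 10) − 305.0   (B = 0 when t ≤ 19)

0.855

At 4483 K (t = 44.83):
  B = 138.5·ln(44.83 − 10) − 305.0 = 138.5·ln 34.83 − 305.0 = 138.5·3.5505 − 305.0 = 186.741.
At 3865 K (t = 38.65):
  B = 138.5·ln(38.65 − 10) − 305.0 = 138.5·ln 28.65 − 305.0 = 138.5·3.3552 − 305.0 = 159.689.
Gain = 159.689 / 186.741 = 0.8551 → 0.855.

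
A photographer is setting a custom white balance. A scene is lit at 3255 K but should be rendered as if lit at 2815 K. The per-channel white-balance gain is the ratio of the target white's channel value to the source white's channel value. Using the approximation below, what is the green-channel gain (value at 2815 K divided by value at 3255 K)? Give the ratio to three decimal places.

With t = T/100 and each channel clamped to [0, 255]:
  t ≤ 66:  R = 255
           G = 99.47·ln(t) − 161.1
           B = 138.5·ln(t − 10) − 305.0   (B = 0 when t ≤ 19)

At 3255 K (t = 32.55):
  G = 99.47·ln 32.55 − 161.1 = 99.47·3.4828 − 161.1 = 185.332.
At 2815 K (t = 28.15):
  G = 99.47·ln 28.15 − 161.1 = 99.47·3.3375 − 161.1 = 170.886.
Gain = 170.886 / 185.332 = 0.9221 → 0.922.

0.922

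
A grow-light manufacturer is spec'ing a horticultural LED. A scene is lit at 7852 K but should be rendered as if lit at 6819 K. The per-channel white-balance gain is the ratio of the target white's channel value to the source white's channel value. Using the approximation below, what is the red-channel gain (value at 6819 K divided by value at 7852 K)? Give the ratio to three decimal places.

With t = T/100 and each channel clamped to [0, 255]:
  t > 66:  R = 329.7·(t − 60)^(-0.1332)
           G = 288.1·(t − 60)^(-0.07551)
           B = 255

1.115

At 7852 K (t = 78.52):
  R = 329.7·(78.52 − 60)^(-0.1332) = 329.7·18.52^(-0.1332) = 329.7·0.67788 = 223.496.
At 6819 K (t = 68.19):
  R = 329.7·(68.19 − 60)^(-0.1332) = 329.7·8.19^(-0.1332) = 329.7·0.75570 = 249.155.
Gain = 249.155 / 223.496 = 1.1148 → 1.115.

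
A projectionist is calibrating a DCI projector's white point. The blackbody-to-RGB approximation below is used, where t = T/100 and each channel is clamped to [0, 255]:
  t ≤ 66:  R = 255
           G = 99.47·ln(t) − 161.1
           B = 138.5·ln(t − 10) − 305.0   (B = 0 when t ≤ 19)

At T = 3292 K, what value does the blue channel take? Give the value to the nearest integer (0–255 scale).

t = 3292/100 = 32.92; the t ≤ 66 branch applies.
B = 138.5·ln(32.92 − 10) − 305.0 = 138.5·ln 22.92 − 305.0 = 138.5·3.1320 − 305.0 = 128.783.
Rounded: 129.

129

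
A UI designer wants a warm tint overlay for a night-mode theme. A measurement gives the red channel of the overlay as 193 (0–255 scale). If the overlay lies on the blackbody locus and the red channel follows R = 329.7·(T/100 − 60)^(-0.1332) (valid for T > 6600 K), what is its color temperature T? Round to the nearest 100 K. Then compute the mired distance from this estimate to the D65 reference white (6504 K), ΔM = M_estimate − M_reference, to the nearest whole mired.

-68 mireds

(t − 60)^(-0.1332) = 193/329.7 = 0.58538.
t − 60 = 0.58538^(1/-0.1332) = 0.58538^(-7.508) = 55.713, so t = 115.713.
T = 100·t = 11571 K → 11600 K to the nearest 100 K.
M_estimate = 10⁶/11600 = 86.21; M_reference = 10⁶/6504 = 153.75.
ΔM = 86.21 − 153.75 = -67.54 → -68 mireds.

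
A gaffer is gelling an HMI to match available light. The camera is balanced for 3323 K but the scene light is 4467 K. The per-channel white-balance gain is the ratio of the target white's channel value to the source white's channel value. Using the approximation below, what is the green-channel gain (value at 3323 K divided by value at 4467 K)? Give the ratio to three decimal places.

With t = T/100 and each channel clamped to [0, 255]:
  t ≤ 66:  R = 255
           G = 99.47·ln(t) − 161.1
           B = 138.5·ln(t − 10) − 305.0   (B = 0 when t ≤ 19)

0.864

At 4467 K (t = 44.67):
  G = 99.47·ln 44.67 − 161.1 = 99.47·3.7993 − 161.1 = 216.817.
At 3323 K (t = 33.23):
  G = 99.47·ln 33.23 − 161.1 = 99.47·3.5035 − 161.1 = 187.388.
Gain = 187.388 / 216.817 = 0.8643 → 0.864.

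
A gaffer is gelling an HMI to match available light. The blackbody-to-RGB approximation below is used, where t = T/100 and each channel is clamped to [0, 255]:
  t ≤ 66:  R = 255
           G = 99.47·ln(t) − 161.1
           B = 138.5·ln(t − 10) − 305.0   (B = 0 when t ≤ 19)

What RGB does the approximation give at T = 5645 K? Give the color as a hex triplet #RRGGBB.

t = 5645/100 = 56.45; the t ≤ 66 branch applies.
R = 255 by definition for t ≤ 66.
G = 99.47·ln 56.45 − 161.1 = 99.47·4.0334 − 161.1 = 240.098.
B = 138.5·ln(56.45 − 10) − 305.0 = 138.5·ln 46.45 − 305.0 = 138.5·3.8384 − 305.0 = 226.615.
Rounded: (255, 240, 227).
In hex: #FFF0E3.

#FFF0E3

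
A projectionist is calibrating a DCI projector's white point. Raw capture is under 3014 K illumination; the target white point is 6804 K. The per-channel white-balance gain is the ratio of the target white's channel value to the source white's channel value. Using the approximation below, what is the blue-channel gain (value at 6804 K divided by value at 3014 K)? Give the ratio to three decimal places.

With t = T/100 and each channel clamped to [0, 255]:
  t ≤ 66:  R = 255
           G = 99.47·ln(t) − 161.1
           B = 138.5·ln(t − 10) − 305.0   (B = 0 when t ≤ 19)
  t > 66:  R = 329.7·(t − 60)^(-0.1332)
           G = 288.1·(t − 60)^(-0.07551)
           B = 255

At 3014 K (t = 30.14):
  B = 138.5·ln(30.14 − 10) − 305.0 = 138.5·ln 20.14 − 305.0 = 138.5·3.0027 − 305.0 = 110.875.
At 6804 K (t = 68.04):
  B = 255 by definition for t > 66.
Gain = 255.000 / 110.875 = 2.2999 → 2.300.

2.300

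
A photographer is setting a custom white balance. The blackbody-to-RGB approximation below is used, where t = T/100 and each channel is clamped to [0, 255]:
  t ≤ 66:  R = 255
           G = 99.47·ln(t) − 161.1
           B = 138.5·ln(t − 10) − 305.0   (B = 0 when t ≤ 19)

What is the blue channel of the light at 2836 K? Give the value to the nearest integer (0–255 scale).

98

t = 2836/100 = 28.36; the t ≤ 66 branch applies.
B = 138.5·ln(28.36 − 10) − 305.0 = 138.5·ln 18.36 − 305.0 = 138.5·2.9102 − 305.0 = 98.059.
Rounded: 98.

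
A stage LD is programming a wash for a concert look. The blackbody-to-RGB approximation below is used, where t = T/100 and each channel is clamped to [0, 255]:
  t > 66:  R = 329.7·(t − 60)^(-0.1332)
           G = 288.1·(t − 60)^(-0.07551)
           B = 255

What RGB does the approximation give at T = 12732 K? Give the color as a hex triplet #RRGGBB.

#BCD2FF

t = 12732/100 = 127.32; the t > 66 branch applies.
R = 329.7·(127.32 − 60)^(-0.1332) = 329.7·67.32^(-0.1332) = 329.7·0.57081 = 188.196.
G = 288.1·(127.32 − 60)^(-0.07551) = 288.1·67.32^(-0.07551) = 288.1·0.72771 = 209.653.
B = 255 by definition for t > 66.
Rounded: (188, 210, 255).
In hex: #BCD2FF.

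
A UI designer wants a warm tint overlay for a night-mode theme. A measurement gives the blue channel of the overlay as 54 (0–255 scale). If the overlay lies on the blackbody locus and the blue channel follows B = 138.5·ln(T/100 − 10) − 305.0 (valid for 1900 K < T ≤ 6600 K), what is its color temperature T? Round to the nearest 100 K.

ln(t − 10) = (54 + 305.0) / 138.5 = 2.5921.
t − 10 = e^2.5921 = 13.357, so t = 23.357.
T = 100·t = 2336 K → 2300 K to the nearest 100 K.

2300 K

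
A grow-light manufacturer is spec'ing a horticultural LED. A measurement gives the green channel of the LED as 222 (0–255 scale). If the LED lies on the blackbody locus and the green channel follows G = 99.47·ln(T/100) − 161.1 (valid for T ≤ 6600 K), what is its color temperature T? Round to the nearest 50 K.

4700 K

ln t = (222 + 161.1) / 99.47 = 3.8514.
t = e^3.8514 = 47.059.
T = 100·t = 4706 K → 4700 K to the nearest 50 K.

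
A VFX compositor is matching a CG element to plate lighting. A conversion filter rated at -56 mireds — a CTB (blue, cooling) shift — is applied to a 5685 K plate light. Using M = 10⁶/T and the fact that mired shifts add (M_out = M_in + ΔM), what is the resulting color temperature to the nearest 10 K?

8340 K

M_in = 10⁶/5685 = 175.90 mireds.
M_out = 175.90 + (-56) = 119.90 mireds.
T_out = 10⁶/119.90 = 8340.2 K → 8340 K.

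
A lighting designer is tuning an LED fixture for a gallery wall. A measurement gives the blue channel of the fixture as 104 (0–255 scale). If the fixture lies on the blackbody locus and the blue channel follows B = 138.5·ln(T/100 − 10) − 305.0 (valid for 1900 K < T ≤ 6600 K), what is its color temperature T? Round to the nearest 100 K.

ln(t − 10) = (104 + 305.0) / 138.5 = 2.9531.
t − 10 = e^2.9531 = 19.165, so t = 29.165.
T = 100·t = 2916 K → 2900 K to the nearest 100 K.

2900 K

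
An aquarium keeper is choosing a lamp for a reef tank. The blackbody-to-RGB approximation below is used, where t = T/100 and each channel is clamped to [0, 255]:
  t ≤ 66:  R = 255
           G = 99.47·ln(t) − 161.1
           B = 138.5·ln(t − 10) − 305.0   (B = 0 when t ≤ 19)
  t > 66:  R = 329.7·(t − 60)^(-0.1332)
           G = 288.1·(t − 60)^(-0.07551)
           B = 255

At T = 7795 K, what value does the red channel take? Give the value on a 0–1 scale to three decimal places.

t = 7795/100 = 77.95; the t > 66 branch applies.
R = 329.7·(77.95 − 60)^(-0.1332) = 329.7·17.95^(-0.1332) = 329.7·0.68070 = 224.428.
On a 0–1 scale: 224.428/255 = 0.8801 → 0.880.

0.880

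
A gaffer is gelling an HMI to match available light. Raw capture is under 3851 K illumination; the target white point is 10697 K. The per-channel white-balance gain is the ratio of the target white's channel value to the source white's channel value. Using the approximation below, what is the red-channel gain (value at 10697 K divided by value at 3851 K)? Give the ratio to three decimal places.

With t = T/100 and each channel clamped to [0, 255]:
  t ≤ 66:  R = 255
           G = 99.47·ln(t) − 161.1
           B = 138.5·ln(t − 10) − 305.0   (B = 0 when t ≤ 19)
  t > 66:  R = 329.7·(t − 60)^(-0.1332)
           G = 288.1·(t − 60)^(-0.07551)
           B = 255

At 3851 K (t = 38.51):
  R = 255 by definition for t ≤ 66.
At 10697 K (t = 106.97):
  R = 329.7·(106.97 − 60)^(-0.1332) = 329.7·46.97^(-0.1332) = 329.7·0.59884 = 197.439.
Gain = 197.439 / 255.000 = 0.7743 → 0.774.

0.774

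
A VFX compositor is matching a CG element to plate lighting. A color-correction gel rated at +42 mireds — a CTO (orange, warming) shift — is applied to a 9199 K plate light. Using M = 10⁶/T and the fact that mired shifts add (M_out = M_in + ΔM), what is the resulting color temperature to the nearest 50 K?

6650 K

M_in = 10⁶/9199 = 108.71 mireds.
M_out = 108.71 + (+42) = 150.71 mireds.
T_out = 10⁶/150.71 = 6635.4 K → 6650 K.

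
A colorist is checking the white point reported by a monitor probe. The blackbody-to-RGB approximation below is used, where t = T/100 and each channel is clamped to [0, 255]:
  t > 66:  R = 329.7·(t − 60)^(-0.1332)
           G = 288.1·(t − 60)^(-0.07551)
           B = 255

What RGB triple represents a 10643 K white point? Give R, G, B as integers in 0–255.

R=198, G=216, B=255

t = 10643/100 = 106.43; the t > 66 branch applies.
R = 329.7·(106.43 − 60)^(-0.1332) = 329.7·46.43^(-0.1332) = 329.7·0.59977 = 197.743.
G = 288.1·(106.43 − 60)^(-0.07551) = 288.1·46.43^(-0.07551) = 288.1·0.74841 = 215.617.
B = 255 by definition for t > 66.
Rounded: (198, 216, 255).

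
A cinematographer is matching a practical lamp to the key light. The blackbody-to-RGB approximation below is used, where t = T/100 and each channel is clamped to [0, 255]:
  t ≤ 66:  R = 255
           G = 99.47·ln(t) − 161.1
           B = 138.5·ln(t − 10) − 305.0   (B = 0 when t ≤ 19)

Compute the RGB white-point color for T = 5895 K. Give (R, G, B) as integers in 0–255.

(255, 244, 234)

t = 5895/100 = 58.95; the t ≤ 66 branch applies.
R = 255 by definition for t ≤ 66.
G = 99.47·ln 58.95 − 161.1 = 99.47·4.0767 − 161.1 = 244.408.
B = 138.5·ln(58.95 − 10) − 305.0 = 138.5·ln 48.95 − 305.0 = 138.5·3.8908 − 305.0 = 233.876.
Rounded: (255, 244, 234).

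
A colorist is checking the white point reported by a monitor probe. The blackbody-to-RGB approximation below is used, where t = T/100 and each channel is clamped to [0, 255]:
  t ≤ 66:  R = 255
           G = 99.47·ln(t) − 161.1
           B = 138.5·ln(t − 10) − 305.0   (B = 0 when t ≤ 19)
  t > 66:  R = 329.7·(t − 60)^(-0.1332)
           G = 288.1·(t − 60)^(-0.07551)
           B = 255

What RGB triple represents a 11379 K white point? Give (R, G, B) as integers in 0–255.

t = 11379/100 = 113.79; the t > 66 branch applies.
R = 329.7·(113.79 − 60)^(-0.1332) = 329.7·53.79^(-0.1332) = 329.7·0.58813 = 193.905.
G = 288.1·(113.79 − 60)^(-0.07551) = 288.1·53.79^(-0.07551) = 288.1·0.74014 = 213.235.
B = 255 by definition for t > 66.
Rounded: (194, 213, 255).

(194, 213, 255)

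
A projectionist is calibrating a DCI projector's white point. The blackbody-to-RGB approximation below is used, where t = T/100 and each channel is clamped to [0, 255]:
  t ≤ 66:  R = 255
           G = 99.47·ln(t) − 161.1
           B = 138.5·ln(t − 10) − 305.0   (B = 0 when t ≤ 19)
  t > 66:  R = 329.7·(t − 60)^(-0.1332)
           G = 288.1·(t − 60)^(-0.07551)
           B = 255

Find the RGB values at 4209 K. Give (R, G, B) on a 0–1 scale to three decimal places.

(1.000, 0.827, 0.688)

t = 4209/100 = 42.09; the t ≤ 66 branch applies.
R = 255 by definition for t ≤ 66.
G = 99.47·ln 42.09 − 161.1 = 99.47·3.7398 − 161.1 = 210.899.
B = 138.5·ln(42.09 − 10) − 305.0 = 138.5·ln 32.09 − 305.0 = 138.5·3.4685 − 305.0 = 175.393.
Dividing each by 255: (1.0000, 0.8271, 0.6878) → (1.000, 0.827, 0.688).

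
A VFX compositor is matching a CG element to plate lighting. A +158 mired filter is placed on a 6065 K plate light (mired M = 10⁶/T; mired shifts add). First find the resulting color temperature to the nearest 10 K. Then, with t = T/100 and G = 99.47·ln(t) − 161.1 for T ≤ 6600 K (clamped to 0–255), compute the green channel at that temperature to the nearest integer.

M_in = 10⁶/6065 = 164.88; M_out = 164.88 + (+158) = 322.88.
T_out = 10⁶/322.88 = 3097.1 K → 3100 K; t = 31.
G = 99.47·ln 31 − 161.1 = 99.47·3.4340 − 161.1 = 180.479.
Rounded: 180.

180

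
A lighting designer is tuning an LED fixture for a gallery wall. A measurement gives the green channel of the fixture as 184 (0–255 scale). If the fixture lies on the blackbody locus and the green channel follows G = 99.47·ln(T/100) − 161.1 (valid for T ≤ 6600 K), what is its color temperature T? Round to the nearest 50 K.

3200 K

ln t = (184 + 161.1) / 99.47 = 3.4694.
t = e^3.4694 = 32.117.
T = 100·t = 3212 K → 3200 K to the nearest 50 K.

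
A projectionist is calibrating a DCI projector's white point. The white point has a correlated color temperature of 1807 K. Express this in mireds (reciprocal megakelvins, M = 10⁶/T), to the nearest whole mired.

M = 10⁶ / 1807 = 553.403 → 553 mireds.

553 mireds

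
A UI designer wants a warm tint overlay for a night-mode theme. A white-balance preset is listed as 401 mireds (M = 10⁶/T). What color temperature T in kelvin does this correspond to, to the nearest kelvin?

T = 10⁶ / 401 = 2493.77 K → 2494 K.

2494 K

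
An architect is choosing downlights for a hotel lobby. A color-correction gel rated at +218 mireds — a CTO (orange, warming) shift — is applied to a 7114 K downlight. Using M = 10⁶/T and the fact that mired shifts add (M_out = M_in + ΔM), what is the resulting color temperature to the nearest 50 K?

2800 K

M_in = 10⁶/7114 = 140.57 mireds.
M_out = 140.57 + (+218) = 358.57 mireds.
T_out = 10⁶/358.57 = 2788.9 K → 2800 K.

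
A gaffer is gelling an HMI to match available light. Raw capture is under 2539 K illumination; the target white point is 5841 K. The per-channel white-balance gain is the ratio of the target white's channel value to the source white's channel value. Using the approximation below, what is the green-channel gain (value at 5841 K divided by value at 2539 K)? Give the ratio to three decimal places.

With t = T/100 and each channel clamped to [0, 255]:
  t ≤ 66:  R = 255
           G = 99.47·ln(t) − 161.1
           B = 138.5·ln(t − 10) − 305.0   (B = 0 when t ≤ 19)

1.516

At 2539 K (t = 25.39):
  G = 99.47·ln 25.39 − 161.1 = 99.47·3.2344 − 161.1 = 160.621.
At 5841 K (t = 58.41):
  G = 99.47·ln 58.41 − 161.1 = 99.47·4.0675 − 161.1 = 243.493.
Gain = 243.493 / 160.621 = 1.5159 → 1.516.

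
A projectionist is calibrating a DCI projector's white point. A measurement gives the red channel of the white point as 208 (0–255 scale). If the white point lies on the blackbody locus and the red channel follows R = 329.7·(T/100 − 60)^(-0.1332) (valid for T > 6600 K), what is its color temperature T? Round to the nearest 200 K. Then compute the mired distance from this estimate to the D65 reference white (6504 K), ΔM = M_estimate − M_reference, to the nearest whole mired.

(t − 60)^(-0.1332) = 208/329.7 = 0.63088.
t − 60 = 0.63088^(1/-0.1332) = 0.63088^(-7.508) = 31.763, so t = 91.763.
T = 100·t = 9176 K → 9200 K to the nearest 200 K.
M_estimate = 10⁶/9200 = 108.70; M_reference = 10⁶/6504 = 153.75.
ΔM = 108.70 − 153.75 = -45.06 → -45 mireds.

-45 mireds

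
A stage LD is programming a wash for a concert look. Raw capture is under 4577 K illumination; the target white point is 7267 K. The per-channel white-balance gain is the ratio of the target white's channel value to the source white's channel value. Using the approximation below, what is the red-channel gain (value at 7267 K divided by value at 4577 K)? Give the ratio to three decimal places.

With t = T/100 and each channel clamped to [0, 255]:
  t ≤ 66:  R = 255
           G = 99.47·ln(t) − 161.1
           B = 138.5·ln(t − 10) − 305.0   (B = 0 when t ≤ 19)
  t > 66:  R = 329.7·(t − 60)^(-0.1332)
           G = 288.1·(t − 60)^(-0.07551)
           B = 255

0.922

At 4577 K (t = 45.77):
  R = 255 by definition for t ≤ 66.
At 7267 K (t = 72.67):
  R = 329.7·(72.67 − 60)^(-0.1332) = 329.7·12.67^(-0.1332) = 329.7·0.71303 = 235.087.
Gain = 235.087 / 255.000 = 0.9219 → 0.922.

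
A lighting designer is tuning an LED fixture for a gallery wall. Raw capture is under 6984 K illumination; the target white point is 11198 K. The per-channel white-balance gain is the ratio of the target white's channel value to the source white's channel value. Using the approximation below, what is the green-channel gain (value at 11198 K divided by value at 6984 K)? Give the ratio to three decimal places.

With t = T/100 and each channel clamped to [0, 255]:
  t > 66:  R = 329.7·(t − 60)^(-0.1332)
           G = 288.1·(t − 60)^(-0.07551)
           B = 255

0.882

At 6984 K (t = 69.84):
  G = 288.1·(69.84 − 60)^(-0.07551) = 288.1·9.84^(-0.07551) = 288.1·0.84143 = 242.417.
At 11198 K (t = 111.98):
  G = 288.1·(111.98 − 60)^(-0.07551) = 288.1·51.98^(-0.07551) = 288.1·0.74206 = 213.787.
Gain = 213.787 / 242.417 = 0.8819 → 0.882.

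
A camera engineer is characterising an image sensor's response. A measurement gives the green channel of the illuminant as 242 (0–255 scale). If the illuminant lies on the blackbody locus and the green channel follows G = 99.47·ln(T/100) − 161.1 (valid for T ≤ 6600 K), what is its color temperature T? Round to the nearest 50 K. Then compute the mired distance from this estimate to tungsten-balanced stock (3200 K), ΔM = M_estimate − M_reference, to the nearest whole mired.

ln t = (242 + 161.1) / 99.47 = 4.0525.
t = e^4.0525 = 57.540.
T = 100·t = 5754 K → 5750 K to the nearest 50 K.
M_estimate = 10⁶/5750 = 173.91; M_reference = 10⁶/3200 = 312.50.
ΔM = 173.91 − 312.50 = -138.59 → -139 mireds.

-139 mireds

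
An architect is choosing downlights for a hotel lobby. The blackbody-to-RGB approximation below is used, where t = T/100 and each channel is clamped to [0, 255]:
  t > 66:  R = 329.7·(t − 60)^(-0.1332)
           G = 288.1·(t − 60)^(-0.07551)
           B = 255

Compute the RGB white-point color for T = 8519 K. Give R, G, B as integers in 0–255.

R=215, G=226, B=255

t = 8519/100 = 85.19; the t > 66 branch applies.
R = 329.7·(85.19 − 60)^(-0.1332) = 329.7·25.19^(-0.1332) = 329.7·0.65066 = 214.524.
G = 288.1·(85.19 − 60)^(-0.07551) = 288.1·25.19^(-0.07551) = 288.1·0.78378 = 225.807.
B = 255 by definition for t > 66.
Rounded: (215, 226, 255).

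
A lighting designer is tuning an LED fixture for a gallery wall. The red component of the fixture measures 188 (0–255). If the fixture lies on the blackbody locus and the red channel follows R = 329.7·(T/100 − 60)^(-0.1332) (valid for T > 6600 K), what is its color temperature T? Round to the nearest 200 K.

12800 K

(t − 60)^(-0.1332) = 188/329.7 = 0.57022.
t − 60 = 0.57022^(1/-0.1332) = 0.57022^(-7.508) = 67.848, so t = 127.848.
T = 100·t = 12785 K → 12800 K to the nearest 200 K.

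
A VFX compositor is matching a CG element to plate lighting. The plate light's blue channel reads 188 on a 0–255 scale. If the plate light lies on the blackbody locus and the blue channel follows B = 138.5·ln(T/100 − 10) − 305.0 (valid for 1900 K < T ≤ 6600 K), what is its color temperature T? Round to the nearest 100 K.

4500 K

ln(t − 10) = (188 + 305.0) / 138.5 = 3.5596.
t − 10 = e^3.5596 = 35.148, so t = 45.148.
T = 100·t = 4515 K → 4500 K to the nearest 100 K.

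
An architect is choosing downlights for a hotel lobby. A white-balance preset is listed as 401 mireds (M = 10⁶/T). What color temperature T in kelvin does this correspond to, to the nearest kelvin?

2494 K

T = 10⁶ / 401 = 2493.77 K → 2494 K.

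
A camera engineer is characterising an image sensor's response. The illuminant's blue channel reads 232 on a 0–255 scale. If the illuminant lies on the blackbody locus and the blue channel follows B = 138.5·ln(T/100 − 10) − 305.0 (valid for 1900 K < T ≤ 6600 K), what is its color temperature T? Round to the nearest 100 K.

5800 K

ln(t − 10) = (232 + 305.0) / 138.5 = 3.8773.
t − 10 = e^3.8773 = 48.292, so t = 58.292.
T = 100·t = 5829 K → 5800 K to the nearest 100 K.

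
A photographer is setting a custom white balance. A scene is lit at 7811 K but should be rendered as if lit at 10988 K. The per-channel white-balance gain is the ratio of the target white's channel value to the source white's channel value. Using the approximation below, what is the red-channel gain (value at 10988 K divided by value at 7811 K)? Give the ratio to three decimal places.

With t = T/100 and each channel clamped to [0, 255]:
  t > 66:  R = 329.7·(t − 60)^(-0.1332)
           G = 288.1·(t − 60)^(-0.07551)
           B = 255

0.874

At 7811 K (t = 78.11):
  R = 329.7·(78.11 − 60)^(-0.1332) = 329.7·18.11^(-0.1332) = 329.7·0.67990 = 224.163.
At 10988 K (t = 109.88):
  R = 329.7·(109.88 − 60)^(-0.1332) = 329.7·49.88^(-0.1332) = 329.7·0.59407 = 195.864.
Gain = 195.864 / 224.163 = 0.8738 → 0.874.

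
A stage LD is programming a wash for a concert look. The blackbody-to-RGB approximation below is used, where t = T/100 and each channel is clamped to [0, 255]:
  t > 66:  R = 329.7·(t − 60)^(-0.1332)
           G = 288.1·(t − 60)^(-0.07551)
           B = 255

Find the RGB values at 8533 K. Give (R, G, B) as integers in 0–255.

t = 8533/100 = 85.33; the t > 66 branch applies.
R = 329.7·(85.33 − 60)^(-0.1332) = 329.7·25.33^(-0.1332) = 329.7·0.65018 = 214.365.
G = 288.1·(85.33 − 60)^(-0.07551) = 288.1·25.33^(-0.07551) = 288.1·0.78345 = 225.712.
B = 255 by definition for t > 66.
Rounded: (214, 226, 255).

(214, 226, 255)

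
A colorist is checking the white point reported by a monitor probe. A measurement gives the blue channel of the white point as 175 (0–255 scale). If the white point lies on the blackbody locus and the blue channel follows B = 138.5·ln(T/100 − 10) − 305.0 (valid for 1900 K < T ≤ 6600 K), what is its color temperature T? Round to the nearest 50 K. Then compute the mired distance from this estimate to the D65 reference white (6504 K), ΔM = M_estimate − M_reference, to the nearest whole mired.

ln(t − 10) = (175 + 305.0) / 138.5 = 3.4657.
t − 10 = e^3.4657 = 31.999, so t = 41.999.
T = 100·t = 4200 K → 4200 K to the nearest 50 K.
M_estimate = 10⁶/4200 = 238.10; M_reference = 10⁶/6504 = 153.75.
ΔM = 238.10 − 153.75 = 84.34 → +84 mireds.

+84 mireds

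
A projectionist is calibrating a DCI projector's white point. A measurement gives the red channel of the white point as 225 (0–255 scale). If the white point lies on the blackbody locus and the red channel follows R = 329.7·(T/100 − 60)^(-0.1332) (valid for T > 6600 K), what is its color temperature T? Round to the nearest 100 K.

7800 K

(t − 60)^(-0.1332) = 225/329.7 = 0.68244.
t − 60 = 0.68244^(1/-0.1332) = 0.68244^(-7.508) = 17.610, so t = 77.610.
T = 100·t = 7761 K → 7800 K to the nearest 100 K.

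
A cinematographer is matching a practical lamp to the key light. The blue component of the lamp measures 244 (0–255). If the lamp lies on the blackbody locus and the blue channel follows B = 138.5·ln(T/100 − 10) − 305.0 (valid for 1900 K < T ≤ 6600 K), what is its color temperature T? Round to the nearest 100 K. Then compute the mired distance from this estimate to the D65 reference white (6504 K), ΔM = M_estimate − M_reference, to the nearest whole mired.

ln(t − 10) = (244 + 305.0) / 138.5 = 3.9639.
t − 10 = e^3.9639 = 52.662, so t = 62.662.
T = 100·t = 6266 K → 6300 K to the nearest 100 K.
M_estimate = 10⁶/6300 = 158.73; M_reference = 10⁶/6504 = 153.75.
ΔM = 158.73 − 153.75 = 4.98 → +5 mireds.

+5 mireds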